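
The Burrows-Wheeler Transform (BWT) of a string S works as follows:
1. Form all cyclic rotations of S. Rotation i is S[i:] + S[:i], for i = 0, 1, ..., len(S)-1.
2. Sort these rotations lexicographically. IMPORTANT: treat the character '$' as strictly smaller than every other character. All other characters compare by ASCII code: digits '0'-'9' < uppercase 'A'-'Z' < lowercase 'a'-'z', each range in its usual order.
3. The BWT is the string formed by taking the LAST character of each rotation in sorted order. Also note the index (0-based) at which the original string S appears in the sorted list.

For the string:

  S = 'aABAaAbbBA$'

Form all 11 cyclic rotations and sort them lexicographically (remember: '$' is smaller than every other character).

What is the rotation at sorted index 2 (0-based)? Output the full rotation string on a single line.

All 11 rotations (rotation i = S[i:]+S[:i]):
  rot[0] = aABAaAbbBA$
  rot[1] = ABAaAbbBA$a
  rot[2] = BAaAbbBA$aA
  rot[3] = AaAbbBA$aAB
  rot[4] = aAbbBA$aABA
  rot[5] = AbbBA$aABAa
  rot[6] = bbBA$aABAaA
  rot[7] = bBA$aABAaAb
  rot[8] = BA$aABAaAbb
  rot[9] = A$aABAaAbbB
  rot[10] = $aABAaAbbBA
Sorted (with $ < everything):
  sorted[0] = $aABAaAbbBA
  sorted[1] = A$aABAaAbbB
  sorted[2] = ABAaAbbBA$a
  sorted[3] = AaAbbBA$aAB
  sorted[4] = AbbBA$aABAa
  sorted[5] = BA$aABAaAbb
  sorted[6] = BAaAbbBA$aA
  sorted[7] = aABAaAbbBA$
  sorted[8] = aAbbBA$aABA
  sorted[9] = bBA$aABAaAb
  sorted[10] = bbBA$aABAaA
sorted[2] = ABAaAbbBA$a

Answer: ABAaAbbBA$a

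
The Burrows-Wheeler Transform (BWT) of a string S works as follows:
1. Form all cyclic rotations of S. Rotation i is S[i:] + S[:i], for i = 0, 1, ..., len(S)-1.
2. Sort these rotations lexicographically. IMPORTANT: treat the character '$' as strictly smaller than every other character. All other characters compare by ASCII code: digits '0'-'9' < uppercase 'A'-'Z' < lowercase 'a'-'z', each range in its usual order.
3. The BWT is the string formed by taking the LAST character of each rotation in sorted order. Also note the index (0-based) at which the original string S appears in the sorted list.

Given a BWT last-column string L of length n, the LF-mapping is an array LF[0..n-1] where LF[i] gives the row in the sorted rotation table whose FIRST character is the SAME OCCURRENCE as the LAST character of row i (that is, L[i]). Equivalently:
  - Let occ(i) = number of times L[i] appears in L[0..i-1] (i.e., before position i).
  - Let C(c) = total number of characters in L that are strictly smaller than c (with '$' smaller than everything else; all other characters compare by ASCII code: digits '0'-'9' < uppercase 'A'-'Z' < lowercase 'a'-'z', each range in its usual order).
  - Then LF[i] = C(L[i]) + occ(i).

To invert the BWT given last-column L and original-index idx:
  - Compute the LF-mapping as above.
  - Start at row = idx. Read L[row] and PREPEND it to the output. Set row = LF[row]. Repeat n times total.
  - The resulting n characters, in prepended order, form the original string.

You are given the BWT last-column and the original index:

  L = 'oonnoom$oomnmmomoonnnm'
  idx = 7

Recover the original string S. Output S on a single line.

Answer: nmnonnoommoonmnoomomo$

Derivation:
LF mapping: 13 14 7 8 15 16 1 0 17 18 2 9 3 4 19 5 20 21 10 11 12 6
Walk LF starting at row 7, prepending L[row]:
  step 1: row=7, L[7]='$', prepend. Next row=LF[7]=0
  step 2: row=0, L[0]='o', prepend. Next row=LF[0]=13
  step 3: row=13, L[13]='m', prepend. Next row=LF[13]=4
  step 4: row=4, L[4]='o', prepend. Next row=LF[4]=15
  step 5: row=15, L[15]='m', prepend. Next row=LF[15]=5
  step 6: row=5, L[5]='o', prepend. Next row=LF[5]=16
  step 7: row=16, L[16]='o', prepend. Next row=LF[16]=20
  step 8: row=20, L[20]='n', prepend. Next row=LF[20]=12
  step 9: row=12, L[12]='m', prepend. Next row=LF[12]=3
  step 10: row=3, L[3]='n', prepend. Next row=LF[3]=8
  step 11: row=8, L[8]='o', prepend. Next row=LF[8]=17
  step 12: row=17, L[17]='o', prepend. Next row=LF[17]=21
  step 13: row=21, L[21]='m', prepend. Next row=LF[21]=6
  step 14: row=6, L[6]='m', prepend. Next row=LF[6]=1
  step 15: row=1, L[1]='o', prepend. Next row=LF[1]=14
  step 16: row=14, L[14]='o', prepend. Next row=LF[14]=19
  step 17: row=19, L[19]='n', prepend. Next row=LF[19]=11
  step 18: row=11, L[11]='n', prepend. Next row=LF[11]=9
  step 19: row=9, L[9]='o', prepend. Next row=LF[9]=18
  step 20: row=18, L[18]='n', prepend. Next row=LF[18]=10
  step 21: row=10, L[10]='m', prepend. Next row=LF[10]=2
  step 22: row=2, L[2]='n', prepend. Next row=LF[2]=7
Reversed output: nmnonnoommoonmnoomomo$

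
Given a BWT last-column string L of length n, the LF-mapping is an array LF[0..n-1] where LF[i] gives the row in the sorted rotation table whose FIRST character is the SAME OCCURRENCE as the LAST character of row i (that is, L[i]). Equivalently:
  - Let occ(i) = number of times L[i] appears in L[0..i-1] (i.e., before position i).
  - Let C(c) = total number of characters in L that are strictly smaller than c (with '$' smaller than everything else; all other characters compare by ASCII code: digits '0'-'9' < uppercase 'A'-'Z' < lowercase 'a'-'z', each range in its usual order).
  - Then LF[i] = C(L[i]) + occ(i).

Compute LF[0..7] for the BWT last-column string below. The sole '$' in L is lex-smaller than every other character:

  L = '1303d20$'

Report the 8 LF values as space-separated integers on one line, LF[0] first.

Answer: 3 5 1 6 7 4 2 0

Derivation:
Char counts: '$':1, '0':2, '1':1, '2':1, '3':2, 'd':1
C (first-col start): C('$')=0, C('0')=1, C('1')=3, C('2')=4, C('3')=5, C('d')=7
L[0]='1': occ=0, LF[0]=C('1')+0=3+0=3
L[1]='3': occ=0, LF[1]=C('3')+0=5+0=5
L[2]='0': occ=0, LF[2]=C('0')+0=1+0=1
L[3]='3': occ=1, LF[3]=C('3')+1=5+1=6
L[4]='d': occ=0, LF[4]=C('d')+0=7+0=7
L[5]='2': occ=0, LF[5]=C('2')+0=4+0=4
L[6]='0': occ=1, LF[6]=C('0')+1=1+1=2
L[7]='$': occ=0, LF[7]=C('$')+0=0+0=0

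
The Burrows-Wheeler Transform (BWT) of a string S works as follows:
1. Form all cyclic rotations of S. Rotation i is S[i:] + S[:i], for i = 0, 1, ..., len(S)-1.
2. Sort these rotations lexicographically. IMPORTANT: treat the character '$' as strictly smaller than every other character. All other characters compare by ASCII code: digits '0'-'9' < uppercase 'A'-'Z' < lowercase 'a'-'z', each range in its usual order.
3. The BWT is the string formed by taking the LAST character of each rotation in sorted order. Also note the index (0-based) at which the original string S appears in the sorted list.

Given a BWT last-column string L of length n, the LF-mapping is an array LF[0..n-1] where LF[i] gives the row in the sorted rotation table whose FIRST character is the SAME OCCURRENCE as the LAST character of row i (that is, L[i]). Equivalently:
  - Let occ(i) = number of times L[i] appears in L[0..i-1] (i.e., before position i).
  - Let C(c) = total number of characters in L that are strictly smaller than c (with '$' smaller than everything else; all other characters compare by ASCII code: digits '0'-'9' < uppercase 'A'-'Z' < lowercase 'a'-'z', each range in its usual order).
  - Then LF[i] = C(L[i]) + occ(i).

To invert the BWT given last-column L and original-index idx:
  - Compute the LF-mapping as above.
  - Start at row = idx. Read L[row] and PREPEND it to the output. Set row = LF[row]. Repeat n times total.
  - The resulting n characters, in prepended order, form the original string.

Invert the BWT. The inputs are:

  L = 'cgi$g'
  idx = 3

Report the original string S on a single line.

LF mapping: 1 2 4 0 3
Walk LF starting at row 3, prepending L[row]:
  step 1: row=3, L[3]='$', prepend. Next row=LF[3]=0
  step 2: row=0, L[0]='c', prepend. Next row=LF[0]=1
  step 3: row=1, L[1]='g', prepend. Next row=LF[1]=2
  step 4: row=2, L[2]='i', prepend. Next row=LF[2]=4
  step 5: row=4, L[4]='g', prepend. Next row=LF[4]=3
Reversed output: gigc$

Answer: gigc$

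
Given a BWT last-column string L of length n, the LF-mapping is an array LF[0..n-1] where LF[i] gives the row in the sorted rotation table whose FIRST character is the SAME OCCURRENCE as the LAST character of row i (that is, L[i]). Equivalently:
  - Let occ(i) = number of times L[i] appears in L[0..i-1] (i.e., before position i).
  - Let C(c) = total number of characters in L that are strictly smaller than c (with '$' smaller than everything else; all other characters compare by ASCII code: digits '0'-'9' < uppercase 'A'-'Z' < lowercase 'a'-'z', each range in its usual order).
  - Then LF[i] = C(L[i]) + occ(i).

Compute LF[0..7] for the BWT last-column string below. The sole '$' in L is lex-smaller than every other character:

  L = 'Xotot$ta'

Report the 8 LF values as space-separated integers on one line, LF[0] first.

Char counts: '$':1, 'X':1, 'a':1, 'o':2, 't':3
C (first-col start): C('$')=0, C('X')=1, C('a')=2, C('o')=3, C('t')=5
L[0]='X': occ=0, LF[0]=C('X')+0=1+0=1
L[1]='o': occ=0, LF[1]=C('o')+0=3+0=3
L[2]='t': occ=0, LF[2]=C('t')+0=5+0=5
L[3]='o': occ=1, LF[3]=C('o')+1=3+1=4
L[4]='t': occ=1, LF[4]=C('t')+1=5+1=6
L[5]='$': occ=0, LF[5]=C('$')+0=0+0=0
L[6]='t': occ=2, LF[6]=C('t')+2=5+2=7
L[7]='a': occ=0, LF[7]=C('a')+0=2+0=2

Answer: 1 3 5 4 6 0 7 2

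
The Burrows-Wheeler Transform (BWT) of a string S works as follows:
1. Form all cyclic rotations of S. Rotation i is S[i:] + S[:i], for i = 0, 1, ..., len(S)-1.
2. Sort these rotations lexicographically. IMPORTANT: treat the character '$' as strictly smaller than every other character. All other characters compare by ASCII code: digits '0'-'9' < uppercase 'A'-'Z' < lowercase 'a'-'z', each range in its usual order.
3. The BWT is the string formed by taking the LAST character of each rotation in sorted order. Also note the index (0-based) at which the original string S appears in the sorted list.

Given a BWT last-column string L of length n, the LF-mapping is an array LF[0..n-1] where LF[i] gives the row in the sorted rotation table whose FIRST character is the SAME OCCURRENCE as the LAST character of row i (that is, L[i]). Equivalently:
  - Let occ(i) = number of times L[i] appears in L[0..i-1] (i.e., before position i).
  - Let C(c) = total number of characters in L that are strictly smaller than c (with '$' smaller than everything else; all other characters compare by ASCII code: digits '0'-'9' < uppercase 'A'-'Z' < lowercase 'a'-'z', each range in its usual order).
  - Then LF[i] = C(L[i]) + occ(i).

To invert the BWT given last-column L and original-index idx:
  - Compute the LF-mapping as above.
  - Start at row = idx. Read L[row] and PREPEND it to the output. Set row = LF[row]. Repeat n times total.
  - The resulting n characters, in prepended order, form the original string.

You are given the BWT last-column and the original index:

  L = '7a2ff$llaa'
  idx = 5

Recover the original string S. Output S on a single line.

LF mapping: 2 3 1 6 7 0 8 9 4 5
Walk LF starting at row 5, prepending L[row]:
  step 1: row=5, L[5]='$', prepend. Next row=LF[5]=0
  step 2: row=0, L[0]='7', prepend. Next row=LF[0]=2
  step 3: row=2, L[2]='2', prepend. Next row=LF[2]=1
  step 4: row=1, L[1]='a', prepend. Next row=LF[1]=3
  step 5: row=3, L[3]='f', prepend. Next row=LF[3]=6
  step 6: row=6, L[6]='l', prepend. Next row=LF[6]=8
  step 7: row=8, L[8]='a', prepend. Next row=LF[8]=4
  step 8: row=4, L[4]='f', prepend. Next row=LF[4]=7
  step 9: row=7, L[7]='l', prepend. Next row=LF[7]=9
  step 10: row=9, L[9]='a', prepend. Next row=LF[9]=5
Reversed output: alfalfa27$

Answer: alfalfa27$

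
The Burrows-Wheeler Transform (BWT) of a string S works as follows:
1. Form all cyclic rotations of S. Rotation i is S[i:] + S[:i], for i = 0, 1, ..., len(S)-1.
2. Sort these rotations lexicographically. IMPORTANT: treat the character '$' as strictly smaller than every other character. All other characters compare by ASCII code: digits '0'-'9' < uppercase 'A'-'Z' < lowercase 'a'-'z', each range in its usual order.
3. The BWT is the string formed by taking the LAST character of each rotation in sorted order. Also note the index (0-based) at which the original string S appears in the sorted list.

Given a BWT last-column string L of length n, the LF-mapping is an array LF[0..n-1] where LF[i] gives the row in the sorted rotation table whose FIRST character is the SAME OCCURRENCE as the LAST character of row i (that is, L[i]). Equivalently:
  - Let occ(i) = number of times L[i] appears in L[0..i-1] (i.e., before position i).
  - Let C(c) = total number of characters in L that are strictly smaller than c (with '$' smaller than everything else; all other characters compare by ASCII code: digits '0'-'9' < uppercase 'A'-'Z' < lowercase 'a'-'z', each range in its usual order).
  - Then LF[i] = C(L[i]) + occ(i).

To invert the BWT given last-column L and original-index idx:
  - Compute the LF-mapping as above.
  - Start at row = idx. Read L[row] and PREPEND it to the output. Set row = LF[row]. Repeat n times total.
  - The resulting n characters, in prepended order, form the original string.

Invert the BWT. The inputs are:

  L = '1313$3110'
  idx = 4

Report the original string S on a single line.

Answer: 13031311$

Derivation:
LF mapping: 2 6 3 7 0 8 4 5 1
Walk LF starting at row 4, prepending L[row]:
  step 1: row=4, L[4]='$', prepend. Next row=LF[4]=0
  step 2: row=0, L[0]='1', prepend. Next row=LF[0]=2
  step 3: row=2, L[2]='1', prepend. Next row=LF[2]=3
  step 4: row=3, L[3]='3', prepend. Next row=LF[3]=7
  step 5: row=7, L[7]='1', prepend. Next row=LF[7]=5
  step 6: row=5, L[5]='3', prepend. Next row=LF[5]=8
  step 7: row=8, L[8]='0', prepend. Next row=LF[8]=1
  step 8: row=1, L[1]='3', prepend. Next row=LF[1]=6
  step 9: row=6, L[6]='1', prepend. Next row=LF[6]=4
Reversed output: 13031311$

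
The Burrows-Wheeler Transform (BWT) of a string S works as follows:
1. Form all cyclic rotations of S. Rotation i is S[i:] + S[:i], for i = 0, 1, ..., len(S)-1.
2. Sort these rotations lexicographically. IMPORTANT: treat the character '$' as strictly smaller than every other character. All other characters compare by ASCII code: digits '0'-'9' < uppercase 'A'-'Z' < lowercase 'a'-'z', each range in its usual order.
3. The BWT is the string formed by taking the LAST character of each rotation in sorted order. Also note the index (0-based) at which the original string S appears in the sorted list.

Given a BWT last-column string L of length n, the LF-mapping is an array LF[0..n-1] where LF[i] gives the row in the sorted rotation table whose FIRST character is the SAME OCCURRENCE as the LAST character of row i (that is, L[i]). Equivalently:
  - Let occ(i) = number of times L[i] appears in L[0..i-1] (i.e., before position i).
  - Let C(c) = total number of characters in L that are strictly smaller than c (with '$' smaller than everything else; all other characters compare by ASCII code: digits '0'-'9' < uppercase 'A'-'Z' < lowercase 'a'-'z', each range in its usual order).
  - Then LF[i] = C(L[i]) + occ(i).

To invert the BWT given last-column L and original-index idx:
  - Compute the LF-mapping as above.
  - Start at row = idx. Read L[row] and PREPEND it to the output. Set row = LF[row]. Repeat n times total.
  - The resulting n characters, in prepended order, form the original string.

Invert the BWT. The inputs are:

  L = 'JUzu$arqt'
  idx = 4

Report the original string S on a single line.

LF mapping: 1 2 8 7 0 3 5 4 6
Walk LF starting at row 4, prepending L[row]:
  step 1: row=4, L[4]='$', prepend. Next row=LF[4]=0
  step 2: row=0, L[0]='J', prepend. Next row=LF[0]=1
  step 3: row=1, L[1]='U', prepend. Next row=LF[1]=2
  step 4: row=2, L[2]='z', prepend. Next row=LF[2]=8
  step 5: row=8, L[8]='t', prepend. Next row=LF[8]=6
  step 6: row=6, L[6]='r', prepend. Next row=LF[6]=5
  step 7: row=5, L[5]='a', prepend. Next row=LF[5]=3
  step 8: row=3, L[3]='u', prepend. Next row=LF[3]=7
  step 9: row=7, L[7]='q', prepend. Next row=LF[7]=4
Reversed output: quartzUJ$

Answer: quartzUJ$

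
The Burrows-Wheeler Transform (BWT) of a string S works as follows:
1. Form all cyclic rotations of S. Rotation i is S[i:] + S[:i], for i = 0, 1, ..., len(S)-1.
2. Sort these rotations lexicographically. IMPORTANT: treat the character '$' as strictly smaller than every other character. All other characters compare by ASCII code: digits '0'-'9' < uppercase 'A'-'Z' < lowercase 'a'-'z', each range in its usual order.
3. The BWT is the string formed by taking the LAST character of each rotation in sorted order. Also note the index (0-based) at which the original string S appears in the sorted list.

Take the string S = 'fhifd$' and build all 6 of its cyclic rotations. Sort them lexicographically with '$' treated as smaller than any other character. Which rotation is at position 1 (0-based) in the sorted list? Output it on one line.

Answer: d$fhif

Derivation:
All 6 rotations (rotation i = S[i:]+S[:i]):
  rot[0] = fhifd$
  rot[1] = hifd$f
  rot[2] = ifd$fh
  rot[3] = fd$fhi
  rot[4] = d$fhif
  rot[5] = $fhifd
Sorted (with $ < everything):
  sorted[0] = $fhifd
  sorted[1] = d$fhif
  sorted[2] = fd$fhi
  sorted[3] = fhifd$
  sorted[4] = hifd$f
  sorted[5] = ifd$fh
sorted[1] = d$fhif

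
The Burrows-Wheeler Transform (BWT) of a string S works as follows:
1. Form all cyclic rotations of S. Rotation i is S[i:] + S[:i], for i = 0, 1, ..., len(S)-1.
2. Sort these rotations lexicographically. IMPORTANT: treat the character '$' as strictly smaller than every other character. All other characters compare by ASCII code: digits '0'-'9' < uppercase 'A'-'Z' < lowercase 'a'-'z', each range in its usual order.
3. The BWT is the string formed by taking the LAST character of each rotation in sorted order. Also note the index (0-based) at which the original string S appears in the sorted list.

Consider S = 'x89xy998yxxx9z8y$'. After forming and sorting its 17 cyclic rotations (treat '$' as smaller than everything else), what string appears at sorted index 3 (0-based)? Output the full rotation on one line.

All 17 rotations (rotation i = S[i:]+S[:i]):
  rot[0] = x89xy998yxxx9z8y$
  rot[1] = 89xy998yxxx9z8y$x
  rot[2] = 9xy998yxxx9z8y$x8
  rot[3] = xy998yxxx9z8y$x89
  rot[4] = y998yxxx9z8y$x89x
  rot[5] = 998yxxx9z8y$x89xy
  rot[6] = 98yxxx9z8y$x89xy9
  rot[7] = 8yxxx9z8y$x89xy99
  rot[8] = yxxx9z8y$x89xy998
  rot[9] = xxx9z8y$x89xy998y
  rot[10] = xx9z8y$x89xy998yx
  rot[11] = x9z8y$x89xy998yxx
  rot[12] = 9z8y$x89xy998yxxx
  rot[13] = z8y$x89xy998yxxx9
  rot[14] = 8y$x89xy998yxxx9z
  rot[15] = y$x89xy998yxxx9z8
  rot[16] = $x89xy998yxxx9z8y
Sorted (with $ < everything):
  sorted[0] = $x89xy998yxxx9z8y
  sorted[1] = 89xy998yxxx9z8y$x
  sorted[2] = 8y$x89xy998yxxx9z
  sorted[3] = 8yxxx9z8y$x89xy99
  sorted[4] = 98yxxx9z8y$x89xy9
  sorted[5] = 998yxxx9z8y$x89xy
  sorted[6] = 9xy998yxxx9z8y$x8
  sorted[7] = 9z8y$x89xy998yxxx
  sorted[8] = x89xy998yxxx9z8y$
  sorted[9] = x9z8y$x89xy998yxx
  sorted[10] = xx9z8y$x89xy998yx
  sorted[11] = xxx9z8y$x89xy998y
  sorted[12] = xy998yxxx9z8y$x89
  sorted[13] = y$x89xy998yxxx9z8
  sorted[14] = y998yxxx9z8y$x89x
  sorted[15] = yxxx9z8y$x89xy998
  sorted[16] = z8y$x89xy998yxxx9
sorted[3] = 8yxxx9z8y$x89xy99

Answer: 8yxxx9z8y$x89xy99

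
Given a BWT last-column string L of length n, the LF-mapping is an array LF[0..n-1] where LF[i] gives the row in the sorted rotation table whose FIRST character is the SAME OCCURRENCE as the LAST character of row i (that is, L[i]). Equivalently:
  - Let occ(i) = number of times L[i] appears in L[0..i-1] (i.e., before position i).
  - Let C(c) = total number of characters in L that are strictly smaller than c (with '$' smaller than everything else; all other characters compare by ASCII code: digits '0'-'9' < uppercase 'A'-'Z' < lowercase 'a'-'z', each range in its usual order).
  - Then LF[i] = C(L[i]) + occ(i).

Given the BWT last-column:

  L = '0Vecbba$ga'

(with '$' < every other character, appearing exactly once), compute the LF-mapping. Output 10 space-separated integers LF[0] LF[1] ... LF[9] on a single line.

Answer: 1 2 8 7 5 6 3 0 9 4

Derivation:
Char counts: '$':1, '0':1, 'V':1, 'a':2, 'b':2, 'c':1, 'e':1, 'g':1
C (first-col start): C('$')=0, C('0')=1, C('V')=2, C('a')=3, C('b')=5, C('c')=7, C('e')=8, C('g')=9
L[0]='0': occ=0, LF[0]=C('0')+0=1+0=1
L[1]='V': occ=0, LF[1]=C('V')+0=2+0=2
L[2]='e': occ=0, LF[2]=C('e')+0=8+0=8
L[3]='c': occ=0, LF[3]=C('c')+0=7+0=7
L[4]='b': occ=0, LF[4]=C('b')+0=5+0=5
L[5]='b': occ=1, LF[5]=C('b')+1=5+1=6
L[6]='a': occ=0, LF[6]=C('a')+0=3+0=3
L[7]='$': occ=0, LF[7]=C('$')+0=0+0=0
L[8]='g': occ=0, LF[8]=C('g')+0=9+0=9
L[9]='a': occ=1, LF[9]=C('a')+1=3+1=4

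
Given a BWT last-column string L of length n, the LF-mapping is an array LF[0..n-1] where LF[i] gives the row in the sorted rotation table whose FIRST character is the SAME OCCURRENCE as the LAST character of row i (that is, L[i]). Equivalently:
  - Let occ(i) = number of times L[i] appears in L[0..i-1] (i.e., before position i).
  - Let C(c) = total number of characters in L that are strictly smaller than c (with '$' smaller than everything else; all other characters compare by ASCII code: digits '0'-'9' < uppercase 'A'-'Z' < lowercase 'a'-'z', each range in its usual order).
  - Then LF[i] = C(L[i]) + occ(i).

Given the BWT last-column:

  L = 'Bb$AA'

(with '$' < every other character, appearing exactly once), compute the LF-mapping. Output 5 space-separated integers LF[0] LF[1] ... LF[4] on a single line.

Answer: 3 4 0 1 2

Derivation:
Char counts: '$':1, 'A':2, 'B':1, 'b':1
C (first-col start): C('$')=0, C('A')=1, C('B')=3, C('b')=4
L[0]='B': occ=0, LF[0]=C('B')+0=3+0=3
L[1]='b': occ=0, LF[1]=C('b')+0=4+0=4
L[2]='$': occ=0, LF[2]=C('$')+0=0+0=0
L[3]='A': occ=0, LF[3]=C('A')+0=1+0=1
L[4]='A': occ=1, LF[4]=C('A')+1=1+1=2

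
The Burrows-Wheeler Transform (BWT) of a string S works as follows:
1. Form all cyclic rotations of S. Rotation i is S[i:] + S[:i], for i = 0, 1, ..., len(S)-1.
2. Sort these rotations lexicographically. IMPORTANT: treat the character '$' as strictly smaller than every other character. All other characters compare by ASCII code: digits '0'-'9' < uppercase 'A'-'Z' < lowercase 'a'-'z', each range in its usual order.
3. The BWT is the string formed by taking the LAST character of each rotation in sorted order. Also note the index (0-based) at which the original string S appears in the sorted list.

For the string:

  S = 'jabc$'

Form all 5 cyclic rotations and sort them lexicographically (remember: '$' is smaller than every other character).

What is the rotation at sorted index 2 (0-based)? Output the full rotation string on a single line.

Answer: bc$ja

Derivation:
All 5 rotations (rotation i = S[i:]+S[:i]):
  rot[0] = jabc$
  rot[1] = abc$j
  rot[2] = bc$ja
  rot[3] = c$jab
  rot[4] = $jabc
Sorted (with $ < everything):
  sorted[0] = $jabc
  sorted[1] = abc$j
  sorted[2] = bc$ja
  sorted[3] = c$jab
  sorted[4] = jabc$
sorted[2] = bc$ja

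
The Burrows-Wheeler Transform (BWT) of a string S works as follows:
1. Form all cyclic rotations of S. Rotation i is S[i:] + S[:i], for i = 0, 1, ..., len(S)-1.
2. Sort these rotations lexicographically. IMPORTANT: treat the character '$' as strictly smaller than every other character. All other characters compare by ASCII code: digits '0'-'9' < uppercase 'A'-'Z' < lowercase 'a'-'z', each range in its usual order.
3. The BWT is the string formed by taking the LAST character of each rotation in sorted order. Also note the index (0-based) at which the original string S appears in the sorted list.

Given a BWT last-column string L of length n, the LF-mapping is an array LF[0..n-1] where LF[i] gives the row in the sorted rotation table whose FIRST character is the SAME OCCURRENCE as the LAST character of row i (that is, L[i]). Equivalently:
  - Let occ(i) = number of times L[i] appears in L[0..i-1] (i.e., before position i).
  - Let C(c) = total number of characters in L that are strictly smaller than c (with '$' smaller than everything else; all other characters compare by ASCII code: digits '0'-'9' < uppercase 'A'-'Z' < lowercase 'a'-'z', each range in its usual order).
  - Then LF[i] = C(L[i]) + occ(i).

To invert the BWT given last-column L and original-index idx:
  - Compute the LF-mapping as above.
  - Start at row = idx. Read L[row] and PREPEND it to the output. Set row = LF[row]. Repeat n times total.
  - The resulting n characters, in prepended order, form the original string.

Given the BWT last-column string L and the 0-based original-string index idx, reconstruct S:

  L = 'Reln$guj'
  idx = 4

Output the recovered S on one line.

LF mapping: 1 2 5 6 0 3 7 4
Walk LF starting at row 4, prepending L[row]:
  step 1: row=4, L[4]='$', prepend. Next row=LF[4]=0
  step 2: row=0, L[0]='R', prepend. Next row=LF[0]=1
  step 3: row=1, L[1]='e', prepend. Next row=LF[1]=2
  step 4: row=2, L[2]='l', prepend. Next row=LF[2]=5
  step 5: row=5, L[5]='g', prepend. Next row=LF[5]=3
  step 6: row=3, L[3]='n', prepend. Next row=LF[3]=6
  step 7: row=6, L[6]='u', prepend. Next row=LF[6]=7
  step 8: row=7, L[7]='j', prepend. Next row=LF[7]=4
Reversed output: jungleR$

Answer: jungleR$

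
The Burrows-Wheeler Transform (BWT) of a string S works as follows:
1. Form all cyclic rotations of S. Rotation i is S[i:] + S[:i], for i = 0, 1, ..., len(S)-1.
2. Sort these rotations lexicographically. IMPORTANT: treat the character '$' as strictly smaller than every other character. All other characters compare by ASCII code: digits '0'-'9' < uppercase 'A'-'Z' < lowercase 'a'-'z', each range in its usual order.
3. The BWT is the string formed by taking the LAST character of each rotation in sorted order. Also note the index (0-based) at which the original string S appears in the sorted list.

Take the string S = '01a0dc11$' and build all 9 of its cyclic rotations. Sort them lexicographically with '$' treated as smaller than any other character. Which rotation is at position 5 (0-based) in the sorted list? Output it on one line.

All 9 rotations (rotation i = S[i:]+S[:i]):
  rot[0] = 01a0dc11$
  rot[1] = 1a0dc11$0
  rot[2] = a0dc11$01
  rot[3] = 0dc11$01a
  rot[4] = dc11$01a0
  rot[5] = c11$01a0d
  rot[6] = 11$01a0dc
  rot[7] = 1$01a0dc1
  rot[8] = $01a0dc11
Sorted (with $ < everything):
  sorted[0] = $01a0dc11
  sorted[1] = 01a0dc11$
  sorted[2] = 0dc11$01a
  sorted[3] = 1$01a0dc1
  sorted[4] = 11$01a0dc
  sorted[5] = 1a0dc11$0
  sorted[6] = a0dc11$01
  sorted[7] = c11$01a0d
  sorted[8] = dc11$01a0
sorted[5] = 1a0dc11$0

Answer: 1a0dc11$0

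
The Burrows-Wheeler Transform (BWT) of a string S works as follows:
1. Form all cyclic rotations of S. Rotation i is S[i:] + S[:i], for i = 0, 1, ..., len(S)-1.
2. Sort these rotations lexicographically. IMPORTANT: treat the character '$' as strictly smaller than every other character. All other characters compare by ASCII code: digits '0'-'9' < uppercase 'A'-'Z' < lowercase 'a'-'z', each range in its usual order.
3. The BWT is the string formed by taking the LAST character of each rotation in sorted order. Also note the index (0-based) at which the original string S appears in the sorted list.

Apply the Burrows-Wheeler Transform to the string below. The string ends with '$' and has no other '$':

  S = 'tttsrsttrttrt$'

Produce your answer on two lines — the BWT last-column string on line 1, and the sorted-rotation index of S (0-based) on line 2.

Answer: tstttrrtttrst$
13

Derivation:
All 14 rotations (rotation i = S[i:]+S[:i]):
  rot[0] = tttsrsttrttrt$
  rot[1] = ttsrsttrttrt$t
  rot[2] = tsrsttrttrt$tt
  rot[3] = srsttrttrt$ttt
  rot[4] = rsttrttrt$ttts
  rot[5] = sttrttrt$tttsr
  rot[6] = ttrttrt$tttsrs
  rot[7] = trttrt$tttsrst
  rot[8] = rttrt$tttsrstt
  rot[9] = ttrt$tttsrsttr
  rot[10] = trt$tttsrsttrt
  rot[11] = rt$tttsrsttrtt
  rot[12] = t$tttsrsttrttr
  rot[13] = $tttsrsttrttrt
Sorted (with $ < everything):
  sorted[0] = $tttsrsttrttrt  (last char: 't')
  sorted[1] = rsttrttrt$ttts  (last char: 's')
  sorted[2] = rt$tttsrsttrtt  (last char: 't')
  sorted[3] = rttrt$tttsrstt  (last char: 't')
  sorted[4] = srsttrttrt$ttt  (last char: 't')
  sorted[5] = sttrttrt$tttsr  (last char: 'r')
  sorted[6] = t$tttsrsttrttr  (last char: 'r')
  sorted[7] = trt$tttsrsttrt  (last char: 't')
  sorted[8] = trttrt$tttsrst  (last char: 't')
  sorted[9] = tsrsttrttrt$tt  (last char: 't')
  sorted[10] = ttrt$tttsrsttr  (last char: 'r')
  sorted[11] = ttrttrt$tttsrs  (last char: 's')
  sorted[12] = ttsrsttrttrt$t  (last char: 't')
  sorted[13] = tttsrsttrttrt$  (last char: '$')
Last column: tstttrrtttrst$
Original string S is at sorted index 13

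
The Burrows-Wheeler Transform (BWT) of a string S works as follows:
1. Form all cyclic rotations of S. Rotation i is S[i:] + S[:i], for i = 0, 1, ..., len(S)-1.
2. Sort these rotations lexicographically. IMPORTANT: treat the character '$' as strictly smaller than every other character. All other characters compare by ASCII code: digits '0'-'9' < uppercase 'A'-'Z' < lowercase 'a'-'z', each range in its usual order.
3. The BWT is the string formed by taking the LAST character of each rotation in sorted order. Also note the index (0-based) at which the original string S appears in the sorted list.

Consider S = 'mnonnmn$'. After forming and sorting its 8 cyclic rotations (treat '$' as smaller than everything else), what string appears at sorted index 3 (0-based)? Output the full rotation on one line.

All 8 rotations (rotation i = S[i:]+S[:i]):
  rot[0] = mnonnmn$
  rot[1] = nonnmn$m
  rot[2] = onnmn$mn
  rot[3] = nnmn$mno
  rot[4] = nmn$mnon
  rot[5] = mn$mnonn
  rot[6] = n$mnonnm
  rot[7] = $mnonnmn
Sorted (with $ < everything):
  sorted[0] = $mnonnmn
  sorted[1] = mn$mnonn
  sorted[2] = mnonnmn$
  sorted[3] = n$mnonnm
  sorted[4] = nmn$mnon
  sorted[5] = nnmn$mno
  sorted[6] = nonnmn$m
  sorted[7] = onnmn$mn
sorted[3] = n$mnonnm

Answer: n$mnonnm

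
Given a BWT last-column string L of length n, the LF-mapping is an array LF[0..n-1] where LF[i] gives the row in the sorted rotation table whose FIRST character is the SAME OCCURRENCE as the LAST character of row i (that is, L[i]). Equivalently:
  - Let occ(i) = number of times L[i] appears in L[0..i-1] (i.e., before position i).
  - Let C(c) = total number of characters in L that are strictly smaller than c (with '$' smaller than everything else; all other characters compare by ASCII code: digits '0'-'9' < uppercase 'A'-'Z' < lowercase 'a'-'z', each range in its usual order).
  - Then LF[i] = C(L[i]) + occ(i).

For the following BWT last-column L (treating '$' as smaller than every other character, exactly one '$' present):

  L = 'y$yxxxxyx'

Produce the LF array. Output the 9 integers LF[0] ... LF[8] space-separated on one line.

Answer: 6 0 7 1 2 3 4 8 5

Derivation:
Char counts: '$':1, 'x':5, 'y':3
C (first-col start): C('$')=0, C('x')=1, C('y')=6
L[0]='y': occ=0, LF[0]=C('y')+0=6+0=6
L[1]='$': occ=0, LF[1]=C('$')+0=0+0=0
L[2]='y': occ=1, LF[2]=C('y')+1=6+1=7
L[3]='x': occ=0, LF[3]=C('x')+0=1+0=1
L[4]='x': occ=1, LF[4]=C('x')+1=1+1=2
L[5]='x': occ=2, LF[5]=C('x')+2=1+2=3
L[6]='x': occ=3, LF[6]=C('x')+3=1+3=4
L[7]='y': occ=2, LF[7]=C('y')+2=6+2=8
L[8]='x': occ=4, LF[8]=C('x')+4=1+4=5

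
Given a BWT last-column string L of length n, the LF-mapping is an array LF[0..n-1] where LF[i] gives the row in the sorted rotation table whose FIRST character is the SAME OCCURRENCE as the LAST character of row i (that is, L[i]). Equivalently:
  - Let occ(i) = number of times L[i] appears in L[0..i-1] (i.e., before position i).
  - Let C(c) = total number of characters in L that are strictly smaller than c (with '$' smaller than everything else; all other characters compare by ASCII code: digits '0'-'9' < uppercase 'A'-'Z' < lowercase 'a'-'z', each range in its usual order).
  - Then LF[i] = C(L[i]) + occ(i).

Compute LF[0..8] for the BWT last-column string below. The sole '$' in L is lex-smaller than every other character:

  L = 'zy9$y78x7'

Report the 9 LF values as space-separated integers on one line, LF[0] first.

Char counts: '$':1, '7':2, '8':1, '9':1, 'x':1, 'y':2, 'z':1
C (first-col start): C('$')=0, C('7')=1, C('8')=3, C('9')=4, C('x')=5, C('y')=6, C('z')=8
L[0]='z': occ=0, LF[0]=C('z')+0=8+0=8
L[1]='y': occ=0, LF[1]=C('y')+0=6+0=6
L[2]='9': occ=0, LF[2]=C('9')+0=4+0=4
L[3]='$': occ=0, LF[3]=C('$')+0=0+0=0
L[4]='y': occ=1, LF[4]=C('y')+1=6+1=7
L[5]='7': occ=0, LF[5]=C('7')+0=1+0=1
L[6]='8': occ=0, LF[6]=C('8')+0=3+0=3
L[7]='x': occ=0, LF[7]=C('x')+0=5+0=5
L[8]='7': occ=1, LF[8]=C('7')+1=1+1=2

Answer: 8 6 4 0 7 1 3 5 2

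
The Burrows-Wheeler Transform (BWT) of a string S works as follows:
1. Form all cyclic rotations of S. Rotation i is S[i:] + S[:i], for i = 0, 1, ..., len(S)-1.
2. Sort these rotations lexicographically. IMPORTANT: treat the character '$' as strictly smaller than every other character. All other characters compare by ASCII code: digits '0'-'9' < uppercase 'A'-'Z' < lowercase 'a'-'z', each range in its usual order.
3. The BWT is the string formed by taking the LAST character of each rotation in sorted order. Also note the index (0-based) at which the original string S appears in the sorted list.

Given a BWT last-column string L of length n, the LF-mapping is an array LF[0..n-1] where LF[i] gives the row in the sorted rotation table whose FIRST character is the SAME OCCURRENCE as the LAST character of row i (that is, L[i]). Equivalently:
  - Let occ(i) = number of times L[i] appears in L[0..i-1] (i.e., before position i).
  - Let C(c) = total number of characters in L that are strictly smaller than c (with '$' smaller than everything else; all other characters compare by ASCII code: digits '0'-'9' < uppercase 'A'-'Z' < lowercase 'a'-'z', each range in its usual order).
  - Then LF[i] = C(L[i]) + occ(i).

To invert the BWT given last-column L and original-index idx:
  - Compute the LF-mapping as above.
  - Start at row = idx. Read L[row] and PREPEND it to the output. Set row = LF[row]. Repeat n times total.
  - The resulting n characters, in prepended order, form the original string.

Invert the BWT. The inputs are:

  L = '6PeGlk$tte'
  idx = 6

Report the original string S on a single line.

LF mapping: 1 3 4 2 7 6 0 8 9 5
Walk LF starting at row 6, prepending L[row]:
  step 1: row=6, L[6]='$', prepend. Next row=LF[6]=0
  step 2: row=0, L[0]='6', prepend. Next row=LF[0]=1
  step 3: row=1, L[1]='P', prepend. Next row=LF[1]=3
  step 4: row=3, L[3]='G', prepend. Next row=LF[3]=2
  step 5: row=2, L[2]='e', prepend. Next row=LF[2]=4
  step 6: row=4, L[4]='l', prepend. Next row=LF[4]=7
  step 7: row=7, L[7]='t', prepend. Next row=LF[7]=8
  step 8: row=8, L[8]='t', prepend. Next row=LF[8]=9
  step 9: row=9, L[9]='e', prepend. Next row=LF[9]=5
  step 10: row=5, L[5]='k', prepend. Next row=LF[5]=6
Reversed output: kettleGP6$

Answer: kettleGP6$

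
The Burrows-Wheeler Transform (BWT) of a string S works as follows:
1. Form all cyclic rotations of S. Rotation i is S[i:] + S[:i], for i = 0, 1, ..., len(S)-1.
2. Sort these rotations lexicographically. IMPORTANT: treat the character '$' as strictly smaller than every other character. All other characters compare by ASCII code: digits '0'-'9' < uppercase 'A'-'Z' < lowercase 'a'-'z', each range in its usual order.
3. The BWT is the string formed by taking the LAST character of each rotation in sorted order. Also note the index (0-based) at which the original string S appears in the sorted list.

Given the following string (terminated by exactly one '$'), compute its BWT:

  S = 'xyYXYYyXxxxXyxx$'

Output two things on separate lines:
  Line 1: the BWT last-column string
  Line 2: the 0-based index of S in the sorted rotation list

All 16 rotations (rotation i = S[i:]+S[:i]):
  rot[0] = xyYXYYyXxxxXyxx$
  rot[1] = yYXYYyXxxxXyxx$x
  rot[2] = YXYYyXxxxXyxx$xy
  rot[3] = XYYyXxxxXyxx$xyY
  rot[4] = YYyXxxxXyxx$xyYX
  rot[5] = YyXxxxXyxx$xyYXY
  rot[6] = yXxxxXyxx$xyYXYY
  rot[7] = XxxxXyxx$xyYXYYy
  rot[8] = xxxXyxx$xyYXYYyX
  rot[9] = xxXyxx$xyYXYYyXx
  rot[10] = xXyxx$xyYXYYyXxx
  rot[11] = Xyxx$xyYXYYyXxxx
  rot[12] = yxx$xyYXYYyXxxxX
  rot[13] = xx$xyYXYYyXxxxXy
  rot[14] = x$xyYXYYyXxxxXyx
  rot[15] = $xyYXYYyXxxxXyxx
Sorted (with $ < everything):
  sorted[0] = $xyYXYYyXxxxXyxx  (last char: 'x')
  sorted[1] = XYYyXxxxXyxx$xyY  (last char: 'Y')
  sorted[2] = XxxxXyxx$xyYXYYy  (last char: 'y')
  sorted[3] = Xyxx$xyYXYYyXxxx  (last char: 'x')
  sorted[4] = YXYYyXxxxXyxx$xy  (last char: 'y')
  sorted[5] = YYyXxxxXyxx$xyYX  (last char: 'X')
  sorted[6] = YyXxxxXyxx$xyYXY  (last char: 'Y')
  sorted[7] = x$xyYXYYyXxxxXyx  (last char: 'x')
  sorted[8] = xXyxx$xyYXYYyXxx  (last char: 'x')
  sorted[9] = xx$xyYXYYyXxxxXy  (last char: 'y')
  sorted[10] = xxXyxx$xyYXYYyXx  (last char: 'x')
  sorted[11] = xxxXyxx$xyYXYYyX  (last char: 'X')
  sorted[12] = xyYXYYyXxxxXyxx$  (last char: '$')
  sorted[13] = yXxxxXyxx$xyYXYY  (last char: 'Y')
  sorted[14] = yYXYYyXxxxXyxx$x  (last char: 'x')
  sorted[15] = yxx$xyYXYYyXxxxX  (last char: 'X')
Last column: xYyxyXYxxyxX$YxX
Original string S is at sorted index 12

Answer: xYyxyXYxxyxX$YxX
12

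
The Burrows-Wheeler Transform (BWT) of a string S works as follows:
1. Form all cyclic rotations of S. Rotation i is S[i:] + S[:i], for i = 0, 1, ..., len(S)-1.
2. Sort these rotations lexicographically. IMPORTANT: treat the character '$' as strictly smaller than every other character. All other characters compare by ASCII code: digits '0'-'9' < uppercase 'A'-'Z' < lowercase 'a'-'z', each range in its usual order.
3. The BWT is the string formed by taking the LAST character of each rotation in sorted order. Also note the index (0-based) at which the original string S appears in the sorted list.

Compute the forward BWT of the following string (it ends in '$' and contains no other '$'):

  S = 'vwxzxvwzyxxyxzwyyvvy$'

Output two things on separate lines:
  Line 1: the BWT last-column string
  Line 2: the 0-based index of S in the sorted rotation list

All 21 rotations (rotation i = S[i:]+S[:i]):
  rot[0] = vwxzxvwzyxxyxzwyyvvy$
  rot[1] = wxzxvwzyxxyxzwyyvvy$v
  rot[2] = xzxvwzyxxyxzwyyvvy$vw
  rot[3] = zxvwzyxxyxzwyyvvy$vwx
  rot[4] = xvwzyxxyxzwyyvvy$vwxz
  rot[5] = vwzyxxyxzwyyvvy$vwxzx
  rot[6] = wzyxxyxzwyyvvy$vwxzxv
  rot[7] = zyxxyxzwyyvvy$vwxzxvw
  rot[8] = yxxyxzwyyvvy$vwxzxvwz
  rot[9] = xxyxzwyyvvy$vwxzxvwzy
  rot[10] = xyxzwyyvvy$vwxzxvwzyx
  rot[11] = yxzwyyvvy$vwxzxvwzyxx
  rot[12] = xzwyyvvy$vwxzxvwzyxxy
  rot[13] = zwyyvvy$vwxzxvwzyxxyx
  rot[14] = wyyvvy$vwxzxvwzyxxyxz
  rot[15] = yyvvy$vwxzxvwzyxxyxzw
  rot[16] = yvvy$vwxzxvwzyxxyxzwy
  rot[17] = vvy$vwxzxvwzyxxyxzwyy
  rot[18] = vy$vwxzxvwzyxxyxzwyyv
  rot[19] = y$vwxzxvwzyxxyxzwyyvv
  rot[20] = $vwxzxvwzyxxyxzwyyvvy
Sorted (with $ < everything):
  sorted[0] = $vwxzxvwzyxxyxzwyyvvy  (last char: 'y')
  sorted[1] = vvy$vwxzxvwzyxxyxzwyy  (last char: 'y')
  sorted[2] = vwxzxvwzyxxyxzwyyvvy$  (last char: '$')
  sorted[3] = vwzyxxyxzwyyvvy$vwxzx  (last char: 'x')
  sorted[4] = vy$vwxzxvwzyxxyxzwyyv  (last char: 'v')
  sorted[5] = wxzxvwzyxxyxzwyyvvy$v  (last char: 'v')
  sorted[6] = wyyvvy$vwxzxvwzyxxyxz  (last char: 'z')
  sorted[7] = wzyxxyxzwyyvvy$vwxzxv  (last char: 'v')
  sorted[8] = xvwzyxxyxzwyyvvy$vwxz  (last char: 'z')
  sorted[9] = xxyxzwyyvvy$vwxzxvwzy  (last char: 'y')
  sorted[10] = xyxzwyyvvy$vwxzxvwzyx  (last char: 'x')
  sorted[11] = xzwyyvvy$vwxzxvwzyxxy  (last char: 'y')
  sorted[12] = xzxvwzyxxyxzwyyvvy$vw  (last char: 'w')
  sorted[13] = y$vwxzxvwzyxxyxzwyyvv  (last char: 'v')
  sorted[14] = yvvy$vwxzxvwzyxxyxzwy  (last char: 'y')
  sorted[15] = yxxyxzwyyvvy$vwxzxvwz  (last char: 'z')
  sorted[16] = yxzwyyvvy$vwxzxvwzyxx  (last char: 'x')
  sorted[17] = yyvvy$vwxzxvwzyxxyxzw  (last char: 'w')
  sorted[18] = zwyyvvy$vwxzxvwzyxxyx  (last char: 'x')
  sorted[19] = zxvwzyxxyxzwyyvvy$vwx  (last char: 'x')
  sorted[20] = zyxxyxzwyyvvy$vwxzxvw  (last char: 'w')
Last column: yy$xvvzvzyxywvyzxwxxw
Original string S is at sorted index 2

Answer: yy$xvvzvzyxywvyzxwxxw
2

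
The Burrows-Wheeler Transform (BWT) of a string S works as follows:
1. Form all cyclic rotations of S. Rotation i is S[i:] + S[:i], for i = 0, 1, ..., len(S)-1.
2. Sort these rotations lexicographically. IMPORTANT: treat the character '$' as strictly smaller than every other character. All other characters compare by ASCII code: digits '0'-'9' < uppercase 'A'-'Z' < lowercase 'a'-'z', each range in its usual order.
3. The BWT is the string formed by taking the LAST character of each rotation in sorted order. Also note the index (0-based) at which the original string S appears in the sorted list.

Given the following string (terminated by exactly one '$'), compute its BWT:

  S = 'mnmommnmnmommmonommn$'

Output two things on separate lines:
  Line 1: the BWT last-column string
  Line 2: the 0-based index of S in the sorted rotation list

All 21 rotations (rotation i = S[i:]+S[:i]):
  rot[0] = mnmommnmnmommmonommn$
  rot[1] = nmommnmnmommmonommn$m
  rot[2] = mommnmnmommmonommn$mn
  rot[3] = ommnmnmommmonommn$mnm
  rot[4] = mmnmnmommmonommn$mnmo
  rot[5] = mnmnmommmonommn$mnmom
  rot[6] = nmnmommmonommn$mnmomm
  rot[7] = mnmommmonommn$mnmommn
  rot[8] = nmommmonommn$mnmommnm
  rot[9] = mommmonommn$mnmommnmn
  rot[10] = ommmonommn$mnmommnmnm
  rot[11] = mmmonommn$mnmommnmnmo
  rot[12] = mmonommn$mnmommnmnmom
  rot[13] = monommn$mnmommnmnmomm
  rot[14] = onommn$mnmommnmnmommm
  rot[15] = nommn$mnmommnmnmommmo
  rot[16] = ommn$mnmommnmnmommmon
  rot[17] = mmn$mnmommnmnmommmono
  rot[18] = mn$mnmommnmnmommmonom
  rot[19] = n$mnmommnmnmommmonomm
  rot[20] = $mnmommnmnmommmonommn
Sorted (with $ < everything):
  sorted[0] = $mnmommnmnmommmonommn  (last char: 'n')
  sorted[1] = mmmonommn$mnmommnmnmo  (last char: 'o')
  sorted[2] = mmn$mnmommnmnmommmono  (last char: 'o')
  sorted[3] = mmnmnmommmonommn$mnmo  (last char: 'o')
  sorted[4] = mmonommn$mnmommnmnmom  (last char: 'm')
  sorted[5] = mn$mnmommnmnmommmonom  (last char: 'm')
  sorted[6] = mnmnmommmonommn$mnmom  (last char: 'm')
  sorted[7] = mnmommmonommn$mnmommn  (last char: 'n')
  sorted[8] = mnmommnmnmommmonommn$  (last char: '$')
  sorted[9] = mommmonommn$mnmommnmn  (last char: 'n')
  sorted[10] = mommnmnmommmonommn$mn  (last char: 'n')
  sorted[11] = monommn$mnmommnmnmomm  (last char: 'm')
  sorted[12] = n$mnmommnmnmommmonomm  (last char: 'm')
  sorted[13] = nmnmommmonommn$mnmomm  (last char: 'm')
  sorted[14] = nmommmonommn$mnmommnm  (last char: 'm')
  sorted[15] = nmommnmnmommmonommn$m  (last char: 'm')
  sorted[16] = nommn$mnmommnmnmommmo  (last char: 'o')
  sorted[17] = ommmonommn$mnmommnmnm  (last char: 'm')
  sorted[18] = ommn$mnmommnmnmommmon  (last char: 'n')
  sorted[19] = ommnmnmommmonommn$mnm  (last char: 'm')
  sorted[20] = onommn$mnmommnmnmommm  (last char: 'm')
Last column: nooommmn$nnmmmmmomnmm
Original string S is at sorted index 8

Answer: nooommmn$nnmmmmmomnmm
8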